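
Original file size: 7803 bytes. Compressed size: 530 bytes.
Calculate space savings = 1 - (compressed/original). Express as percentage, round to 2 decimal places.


ratio = compressed/original = 530/7803 = 0.067923
savings = 1 - ratio = 1 - 0.067923 = 0.932077
as a percentage: 0.932077 * 100 = 93.21%

Space savings = 1 - 530/7803 = 93.21%


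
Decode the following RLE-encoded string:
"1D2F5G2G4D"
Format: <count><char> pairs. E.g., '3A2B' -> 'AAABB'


Expanding each <count><char> pair:
  1D -> 'D'
  2F -> 'FF'
  5G -> 'GGGGG'
  2G -> 'GG'
  4D -> 'DDDD'

Decoded = DFFGGGGGGGDDDD


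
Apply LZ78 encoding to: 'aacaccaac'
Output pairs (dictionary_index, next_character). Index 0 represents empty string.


LZ78 encoding steps:
Dictionary: {0: ''}
Step 1: w='' (idx 0), next='a' -> output (0, 'a'), add 'a' as idx 1
Step 2: w='a' (idx 1), next='c' -> output (1, 'c'), add 'ac' as idx 2
Step 3: w='ac' (idx 2), next='c' -> output (2, 'c'), add 'acc' as idx 3
Step 4: w='a' (idx 1), next='a' -> output (1, 'a'), add 'aa' as idx 4
Step 5: w='' (idx 0), next='c' -> output (0, 'c'), add 'c' as idx 5


Encoded: [(0, 'a'), (1, 'c'), (2, 'c'), (1, 'a'), (0, 'c')]


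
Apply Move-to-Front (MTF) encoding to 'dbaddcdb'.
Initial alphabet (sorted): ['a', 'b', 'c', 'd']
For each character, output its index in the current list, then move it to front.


MTF encoding:
'd': index 3 in ['a', 'b', 'c', 'd'] -> ['d', 'a', 'b', 'c']
'b': index 2 in ['d', 'a', 'b', 'c'] -> ['b', 'd', 'a', 'c']
'a': index 2 in ['b', 'd', 'a', 'c'] -> ['a', 'b', 'd', 'c']
'd': index 2 in ['a', 'b', 'd', 'c'] -> ['d', 'a', 'b', 'c']
'd': index 0 in ['d', 'a', 'b', 'c'] -> ['d', 'a', 'b', 'c']
'c': index 3 in ['d', 'a', 'b', 'c'] -> ['c', 'd', 'a', 'b']
'd': index 1 in ['c', 'd', 'a', 'b'] -> ['d', 'c', 'a', 'b']
'b': index 3 in ['d', 'c', 'a', 'b'] -> ['b', 'd', 'c', 'a']


Output: [3, 2, 2, 2, 0, 3, 1, 3]


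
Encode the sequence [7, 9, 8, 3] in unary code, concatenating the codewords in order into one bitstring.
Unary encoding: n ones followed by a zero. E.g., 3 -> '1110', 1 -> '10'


Encode each number as n ones followed by a terminating 0:
  7 -> 11111110 (8 bits)
  9 -> 1111111110 (10 bits)
  8 -> 111111110 (9 bits)
  3 -> 1110 (4 bits)
Total length = 8 + 10 + 9 + 4 = 31 bits.

Unary([7, 9, 8, 3]) = 1111111011111111101111111101110 (31 bits)


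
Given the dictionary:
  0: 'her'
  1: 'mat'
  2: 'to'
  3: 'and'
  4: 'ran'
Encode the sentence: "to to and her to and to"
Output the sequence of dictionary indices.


Look up each word in the dictionary:
  'to' -> 2
  'to' -> 2
  'and' -> 3
  'her' -> 0
  'to' -> 2
  'and' -> 3
  'to' -> 2

Encoded: [2, 2, 3, 0, 2, 3, 2]


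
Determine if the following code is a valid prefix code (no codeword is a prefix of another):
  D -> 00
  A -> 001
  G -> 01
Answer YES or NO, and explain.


Checking each pair (does one codeword prefix another?):
  D='00' vs A='001': prefix -- VIOLATION

NO -- this is NOT a valid prefix code. D (00) is a prefix of A (001).


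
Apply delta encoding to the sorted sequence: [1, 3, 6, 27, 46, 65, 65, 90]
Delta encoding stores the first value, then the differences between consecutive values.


First value: 1
Deltas:
  3 - 1 = 2
  6 - 3 = 3
  27 - 6 = 21
  46 - 27 = 19
  65 - 46 = 19
  65 - 65 = 0
  90 - 65 = 25


Delta encoded: [1, 2, 3, 21, 19, 19, 0, 25]


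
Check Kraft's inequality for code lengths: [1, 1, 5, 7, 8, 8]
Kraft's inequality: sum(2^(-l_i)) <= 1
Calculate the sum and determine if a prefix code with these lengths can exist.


Sum = 2^(-1) + 2^(-1) + 2^(-5) + 2^(-7) + 2^(-8) + 2^(-8)
    = 0.5 + 0.5 + 0.03125 + 0.0078125 + 0.00390625 + 0.00390625
    = 268/256 = 1.046875
Since 1.046875 > 1, Kraft's inequality is NOT satisfied.
A prefix code with these lengths CANNOT exist.

Kraft sum = 1.046875. Not satisfied.


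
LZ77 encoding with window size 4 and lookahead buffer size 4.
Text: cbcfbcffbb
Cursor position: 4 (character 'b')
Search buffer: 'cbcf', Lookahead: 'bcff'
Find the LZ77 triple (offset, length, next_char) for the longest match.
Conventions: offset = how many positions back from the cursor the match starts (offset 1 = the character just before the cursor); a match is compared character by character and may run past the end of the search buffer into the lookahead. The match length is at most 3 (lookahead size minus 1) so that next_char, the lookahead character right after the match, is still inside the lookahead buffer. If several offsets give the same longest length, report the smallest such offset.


Try each offset into the search buffer:
  offset=1 (pos 3, char 'f'): match length 0
  offset=2 (pos 2, char 'c'): match length 0
  offset=3 (pos 1, char 'b'): match length 3
  offset=4 (pos 0, char 'c'): match length 0
Longest match has length 3 at offset 3.
next_char = character at position 4 + 3 = 7 -> 'f'

Best match: offset=3, length=3 (matching 'bcf' starting at position 1)
LZ77 triple: (3, 3, 'f')


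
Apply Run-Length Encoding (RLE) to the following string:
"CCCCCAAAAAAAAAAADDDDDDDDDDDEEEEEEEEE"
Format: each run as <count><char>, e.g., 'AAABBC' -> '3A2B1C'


Scanning runs left to right:
  i=0: run of 'C' x 5 -> '5C'
  i=5: run of 'A' x 11 -> '11A'
  i=16: run of 'D' x 11 -> '11D'
  i=27: run of 'E' x 9 -> '9E'

RLE = 5C11A11D9E


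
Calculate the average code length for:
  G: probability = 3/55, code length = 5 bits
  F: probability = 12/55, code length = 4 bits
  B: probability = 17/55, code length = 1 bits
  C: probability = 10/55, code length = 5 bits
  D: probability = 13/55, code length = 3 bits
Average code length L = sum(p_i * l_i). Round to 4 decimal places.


Weighted contributions p_i * l_i:
  G: (3/55) * 5 = 15/55
  F: (12/55) * 4 = 48/55
  B: (17/55) * 1 = 17/55
  C: (10/55) * 5 = 50/55
  D: (13/55) * 3 = 39/55
Sum = (15 + 48 + 17 + 50 + 39)/55 = 169/55

L = 169/55 = 3.0727 bits/symbol


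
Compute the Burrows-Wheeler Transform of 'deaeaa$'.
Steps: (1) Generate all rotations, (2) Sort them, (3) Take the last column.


Rotations (sorted):
  0: $deaeaa -> last char: a
  1: a$deaea -> last char: a
  2: aa$deae -> last char: e
  3: aeaa$de -> last char: e
  4: deaeaa$ -> last char: $
  5: eaa$dea -> last char: a
  6: eaeaa$d -> last char: d


BWT = aaee$ad


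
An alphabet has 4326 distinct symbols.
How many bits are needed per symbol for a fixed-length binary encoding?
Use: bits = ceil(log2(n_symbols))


log2(4326) = 12.0788
Bracket: 2^12 = 4096 < 4326 <= 2^13 = 8192
So ceil(log2(4326)) = 13

bits = ceil(log2(4326)) = ceil(12.0788) = 13 bits


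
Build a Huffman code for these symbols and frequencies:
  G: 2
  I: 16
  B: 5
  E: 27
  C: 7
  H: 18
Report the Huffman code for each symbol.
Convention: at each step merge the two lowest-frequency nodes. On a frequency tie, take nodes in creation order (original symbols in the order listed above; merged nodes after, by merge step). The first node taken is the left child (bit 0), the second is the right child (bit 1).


Huffman tree construction:
Step 1: Merge G(2) + B(5) = 7
Step 2: Merge C(7) + (G+B)(7) = 14
Step 3: Merge (C+(G+B))(14) + I(16) = 30
Step 4: Merge H(18) + E(27) = 45
Step 5: Merge ((C+(G+B))+I)(30) + (H+E)(45) = 75
Read each symbol's code off the tree from the root (left child = 0, right child = 1).

Codes:
  G: 0010 (length 4)
  I: 01 (length 2)
  B: 0011 (length 4)
  E: 11 (length 2)
  C: 000 (length 3)
  H: 10 (length 2)
Average code length: 171/75 = 2.2800 bits/symbol


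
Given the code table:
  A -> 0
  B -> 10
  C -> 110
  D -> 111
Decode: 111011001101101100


Decoding:
111 -> D
0 -> A
110 -> C
0 -> A
110 -> C
110 -> C
110 -> C
0 -> A


Result: DACACCCA


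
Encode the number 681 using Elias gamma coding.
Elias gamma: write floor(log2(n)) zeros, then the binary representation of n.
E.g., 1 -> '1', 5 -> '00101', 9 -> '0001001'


num_bits = floor(log2(681)) + 1 = 10
leading_zeros = num_bits - 1 = 9
binary(681) = 1010101001

Elias gamma(681) = '000000000' + '1010101001' = 0000000001010101001 (19 bits)


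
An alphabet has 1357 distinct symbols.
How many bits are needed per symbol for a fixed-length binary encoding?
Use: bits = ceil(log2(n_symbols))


log2(1357) = 10.4062
Bracket: 2^10 = 1024 < 1357 <= 2^11 = 2048
So ceil(log2(1357)) = 11

bits = ceil(log2(1357)) = ceil(10.4062) = 11 bits


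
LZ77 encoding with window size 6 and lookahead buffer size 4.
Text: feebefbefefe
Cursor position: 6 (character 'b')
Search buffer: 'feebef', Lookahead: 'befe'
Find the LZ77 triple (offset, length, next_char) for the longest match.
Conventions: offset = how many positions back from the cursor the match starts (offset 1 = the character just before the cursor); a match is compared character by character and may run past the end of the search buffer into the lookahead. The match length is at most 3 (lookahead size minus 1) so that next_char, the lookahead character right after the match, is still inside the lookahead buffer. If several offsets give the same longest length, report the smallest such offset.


Try each offset into the search buffer:
  offset=1 (pos 5, char 'f'): match length 0
  offset=2 (pos 4, char 'e'): match length 0
  offset=3 (pos 3, char 'b'): match length 3
  offset=4 (pos 2, char 'e'): match length 0
  offset=5 (pos 1, char 'e'): match length 0
  offset=6 (pos 0, char 'f'): match length 0
Longest match has length 3 at offset 3.
next_char = character at position 6 + 3 = 9 -> 'e'

Best match: offset=3, length=3 (matching 'bef' starting at position 3)
LZ77 triple: (3, 3, 'e')


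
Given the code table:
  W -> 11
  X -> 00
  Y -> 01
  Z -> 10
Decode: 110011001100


Decoding:
11 -> W
00 -> X
11 -> W
00 -> X
11 -> W
00 -> X


Result: WXWXWX


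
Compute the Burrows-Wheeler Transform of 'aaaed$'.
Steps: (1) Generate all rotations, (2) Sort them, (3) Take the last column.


Rotations (sorted):
  0: $aaaed -> last char: d
  1: aaaed$ -> last char: $
  2: aaed$a -> last char: a
  3: aed$aa -> last char: a
  4: d$aaae -> last char: e
  5: ed$aaa -> last char: a


BWT = d$aaea


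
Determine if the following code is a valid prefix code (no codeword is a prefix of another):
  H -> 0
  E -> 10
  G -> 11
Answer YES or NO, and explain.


Checking each pair (does one codeword prefix another?):
  H='0' vs E='10': no prefix
  H='0' vs G='11': no prefix
  E='10' vs H='0': no prefix
  E='10' vs G='11': no prefix
  G='11' vs H='0': no prefix
  G='11' vs E='10': no prefix
No violation found over all pairs.

YES -- this is a valid prefix code. No codeword is a prefix of any other codeword.


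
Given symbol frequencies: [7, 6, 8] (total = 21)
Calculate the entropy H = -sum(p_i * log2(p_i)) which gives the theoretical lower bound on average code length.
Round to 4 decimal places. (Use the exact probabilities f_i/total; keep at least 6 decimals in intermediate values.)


Per-symbol terms -p_i * log2(p_i) with p_i = f_i/21:
  p = 7/21 = 0.333333: log2(p) = -1.584963, -p*log2(p) = 0.528321
  p = 6/21 = 0.285714: log2(p) = -1.807355, -p*log2(p) = 0.516387
  p = 8/21 = 0.380952: log2(p) = -1.392317, -p*log2(p) = 0.530407
H = 0.528321 + 0.516387 + 0.530407 = 1.575115

H = 1.5751 bits/symbol


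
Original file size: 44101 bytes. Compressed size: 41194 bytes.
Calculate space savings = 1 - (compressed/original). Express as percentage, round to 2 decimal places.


ratio = compressed/original = 41194/44101 = 0.934083
savings = 1 - ratio = 1 - 0.934083 = 0.065917
as a percentage: 0.065917 * 100 = 6.59%

Space savings = 1 - 41194/44101 = 6.59%


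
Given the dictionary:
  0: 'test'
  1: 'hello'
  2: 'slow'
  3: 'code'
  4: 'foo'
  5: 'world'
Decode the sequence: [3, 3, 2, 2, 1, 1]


Look up each index in the dictionary:
  3 -> 'code'
  3 -> 'code'
  2 -> 'slow'
  2 -> 'slow'
  1 -> 'hello'
  1 -> 'hello'

Decoded: "code code slow slow hello hello"


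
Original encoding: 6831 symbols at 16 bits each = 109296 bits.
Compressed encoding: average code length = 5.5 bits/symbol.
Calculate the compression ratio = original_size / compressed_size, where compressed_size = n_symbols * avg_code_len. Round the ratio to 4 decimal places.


original_size = n_symbols * orig_bits = 6831 * 16 = 109296 bits
compressed_size = n_symbols * avg_code_len = 6831 * 5.5 = 37570.5 bits
ratio = original_size / compressed_size = 109296 / 37570.5 = 2.9091

Compression ratio = 2.9091


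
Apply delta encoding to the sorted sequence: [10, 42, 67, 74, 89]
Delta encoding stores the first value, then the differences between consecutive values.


First value: 10
Deltas:
  42 - 10 = 32
  67 - 42 = 25
  74 - 67 = 7
  89 - 74 = 15


Delta encoded: [10, 32, 25, 7, 15]


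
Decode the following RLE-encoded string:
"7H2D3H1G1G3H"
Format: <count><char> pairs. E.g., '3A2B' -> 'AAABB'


Expanding each <count><char> pair:
  7H -> 'HHHHHHH'
  2D -> 'DD'
  3H -> 'HHH'
  1G -> 'G'
  1G -> 'G'
  3H -> 'HHH'

Decoded = HHHHHHHDDHHHGGHHH


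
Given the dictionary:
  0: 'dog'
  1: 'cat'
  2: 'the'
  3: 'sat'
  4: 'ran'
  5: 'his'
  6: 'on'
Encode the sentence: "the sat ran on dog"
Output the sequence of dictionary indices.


Look up each word in the dictionary:
  'the' -> 2
  'sat' -> 3
  'ran' -> 4
  'on' -> 6
  'dog' -> 0

Encoded: [2, 3, 4, 6, 0]


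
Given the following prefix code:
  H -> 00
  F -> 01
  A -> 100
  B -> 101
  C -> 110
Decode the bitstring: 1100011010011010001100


Decoding step by step:
Bits 110 -> C
Bits 00 -> H
Bits 110 -> C
Bits 100 -> A
Bits 110 -> C
Bits 100 -> A
Bits 01 -> F
Bits 100 -> A


Decoded message: CHCACAFA


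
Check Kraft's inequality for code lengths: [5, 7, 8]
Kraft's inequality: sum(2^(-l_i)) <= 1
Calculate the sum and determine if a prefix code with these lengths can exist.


Sum = 2^(-5) + 2^(-7) + 2^(-8)
    = 0.03125 + 0.0078125 + 0.00390625
    = 11/256 = 0.04296875
Since 0.04296875 <= 1, Kraft's inequality IS satisfied.
A prefix code with these lengths CAN exist.

Kraft sum = 0.04296875. Satisfied.


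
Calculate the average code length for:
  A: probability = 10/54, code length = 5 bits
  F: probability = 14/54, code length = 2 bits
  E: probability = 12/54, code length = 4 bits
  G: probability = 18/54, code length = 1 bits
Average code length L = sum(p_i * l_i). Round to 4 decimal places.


Weighted contributions p_i * l_i:
  A: (10/54) * 5 = 50/54
  F: (14/54) * 2 = 28/54
  E: (12/54) * 4 = 48/54
  G: (18/54) * 1 = 18/54
Sum = (50 + 28 + 48 + 18)/54 = 144/54

L = 144/54 = 2.6667 bits/symbol


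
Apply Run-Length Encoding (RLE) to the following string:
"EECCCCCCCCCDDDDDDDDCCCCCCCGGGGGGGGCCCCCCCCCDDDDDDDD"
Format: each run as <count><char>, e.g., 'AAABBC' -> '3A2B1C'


Scanning runs left to right:
  i=0: run of 'E' x 2 -> '2E'
  i=2: run of 'C' x 9 -> '9C'
  i=11: run of 'D' x 8 -> '8D'
  i=19: run of 'C' x 7 -> '7C'
  i=26: run of 'G' x 8 -> '8G'
  i=34: run of 'C' x 9 -> '9C'
  i=43: run of 'D' x 8 -> '8D'

RLE = 2E9C8D7C8G9C8D


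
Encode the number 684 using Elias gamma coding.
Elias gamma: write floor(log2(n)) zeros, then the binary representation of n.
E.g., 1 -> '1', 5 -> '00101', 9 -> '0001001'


num_bits = floor(log2(684)) + 1 = 10
leading_zeros = num_bits - 1 = 9
binary(684) = 1010101100

Elias gamma(684) = '000000000' + '1010101100' = 0000000001010101100 (19 bits)


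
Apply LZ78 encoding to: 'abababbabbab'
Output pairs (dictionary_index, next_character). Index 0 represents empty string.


LZ78 encoding steps:
Dictionary: {0: ''}
Step 1: w='' (idx 0), next='a' -> output (0, 'a'), add 'a' as idx 1
Step 2: w='' (idx 0), next='b' -> output (0, 'b'), add 'b' as idx 2
Step 3: w='a' (idx 1), next='b' -> output (1, 'b'), add 'ab' as idx 3
Step 4: w='ab' (idx 3), next='b' -> output (3, 'b'), add 'abb' as idx 4
Step 5: w='abb' (idx 4), next='a' -> output (4, 'a'), add 'abba' as idx 5
Step 6: w='b' (idx 2), end of input -> output (2, '')


Encoded: [(0, 'a'), (0, 'b'), (1, 'b'), (3, 'b'), (4, 'a'), (2, '')]


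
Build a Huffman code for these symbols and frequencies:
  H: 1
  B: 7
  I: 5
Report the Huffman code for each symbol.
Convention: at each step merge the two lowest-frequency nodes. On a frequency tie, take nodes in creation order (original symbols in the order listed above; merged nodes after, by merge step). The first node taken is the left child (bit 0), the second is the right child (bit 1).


Huffman tree construction:
Step 1: Merge H(1) + I(5) = 6
Step 2: Merge (H+I)(6) + B(7) = 13
Read each symbol's code off the tree from the root (left child = 0, right child = 1).

Codes:
  H: 00 (length 2)
  B: 1 (length 1)
  I: 01 (length 2)
Average code length: 19/13 = 1.4615 bits/symbol


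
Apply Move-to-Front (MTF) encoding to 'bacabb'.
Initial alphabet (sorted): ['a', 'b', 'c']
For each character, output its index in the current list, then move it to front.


MTF encoding:
'b': index 1 in ['a', 'b', 'c'] -> ['b', 'a', 'c']
'a': index 1 in ['b', 'a', 'c'] -> ['a', 'b', 'c']
'c': index 2 in ['a', 'b', 'c'] -> ['c', 'a', 'b']
'a': index 1 in ['c', 'a', 'b'] -> ['a', 'c', 'b']
'b': index 2 in ['a', 'c', 'b'] -> ['b', 'a', 'c']
'b': index 0 in ['b', 'a', 'c'] -> ['b', 'a', 'c']


Output: [1, 1, 2, 1, 2, 0]


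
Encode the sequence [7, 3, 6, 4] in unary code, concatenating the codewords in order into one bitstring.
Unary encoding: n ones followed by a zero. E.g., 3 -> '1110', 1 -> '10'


Encode each number as n ones followed by a terminating 0:
  7 -> 11111110 (8 bits)
  3 -> 1110 (4 bits)
  6 -> 1111110 (7 bits)
  4 -> 11110 (5 bits)
Total length = 8 + 4 + 7 + 5 = 24 bits.

Unary([7, 3, 6, 4]) = 111111101110111111011110 (24 bits)


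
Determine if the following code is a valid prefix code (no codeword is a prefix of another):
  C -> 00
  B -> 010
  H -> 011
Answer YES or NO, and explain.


Checking each pair (does one codeword prefix another?):
  C='00' vs B='010': no prefix
  C='00' vs H='011': no prefix
  B='010' vs C='00': no prefix
  B='010' vs H='011': no prefix
  H='011' vs C='00': no prefix
  H='011' vs B='010': no prefix
No violation found over all pairs.

YES -- this is a valid prefix code. No codeword is a prefix of any other codeword.


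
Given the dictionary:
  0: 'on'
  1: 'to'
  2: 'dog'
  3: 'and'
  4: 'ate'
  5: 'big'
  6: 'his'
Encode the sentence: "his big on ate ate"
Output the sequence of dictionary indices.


Look up each word in the dictionary:
  'his' -> 6
  'big' -> 5
  'on' -> 0
  'ate' -> 4
  'ate' -> 4

Encoded: [6, 5, 0, 4, 4]


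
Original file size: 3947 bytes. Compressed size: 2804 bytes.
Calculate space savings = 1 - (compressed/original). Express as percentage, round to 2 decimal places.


ratio = compressed/original = 2804/3947 = 0.710413
savings = 1 - ratio = 1 - 0.710413 = 0.289587
as a percentage: 0.289587 * 100 = 28.96%

Space savings = 1 - 2804/3947 = 28.96%


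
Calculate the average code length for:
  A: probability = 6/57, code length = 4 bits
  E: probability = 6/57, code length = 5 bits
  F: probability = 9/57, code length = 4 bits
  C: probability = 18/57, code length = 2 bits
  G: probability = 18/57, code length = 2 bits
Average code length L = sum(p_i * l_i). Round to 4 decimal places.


Weighted contributions p_i * l_i:
  A: (6/57) * 4 = 24/57
  E: (6/57) * 5 = 30/57
  F: (9/57) * 4 = 36/57
  C: (18/57) * 2 = 36/57
  G: (18/57) * 2 = 36/57
Sum = (24 + 30 + 36 + 36 + 36)/57 = 162/57

L = 162/57 = 2.8421 bits/symbol


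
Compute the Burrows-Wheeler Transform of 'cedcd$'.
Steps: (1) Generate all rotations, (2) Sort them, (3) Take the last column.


Rotations (sorted):
  0: $cedcd -> last char: d
  1: cd$ced -> last char: d
  2: cedcd$ -> last char: $
  3: d$cedc -> last char: c
  4: dcd$ce -> last char: e
  5: edcd$c -> last char: c


BWT = dd$cec


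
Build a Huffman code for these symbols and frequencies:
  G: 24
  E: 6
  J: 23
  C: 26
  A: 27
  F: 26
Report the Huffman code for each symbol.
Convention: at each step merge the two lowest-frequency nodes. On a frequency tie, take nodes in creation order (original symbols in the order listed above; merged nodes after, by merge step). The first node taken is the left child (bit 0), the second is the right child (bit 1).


Huffman tree construction:
Step 1: Merge E(6) + J(23) = 29
Step 2: Merge G(24) + C(26) = 50
Step 3: Merge F(26) + A(27) = 53
Step 4: Merge (E+J)(29) + (G+C)(50) = 79
Step 5: Merge (F+A)(53) + ((E+J)+(G+C))(79) = 132
Read each symbol's code off the tree from the root (left child = 0, right child = 1).

Codes:
  G: 110 (length 3)
  E: 100 (length 3)
  J: 101 (length 3)
  C: 111 (length 3)
  A: 01 (length 2)
  F: 00 (length 2)
Average code length: 343/132 = 2.5985 bits/symbol


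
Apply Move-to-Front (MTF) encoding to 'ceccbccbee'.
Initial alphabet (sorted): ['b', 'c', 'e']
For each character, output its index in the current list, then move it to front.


MTF encoding:
'c': index 1 in ['b', 'c', 'e'] -> ['c', 'b', 'e']
'e': index 2 in ['c', 'b', 'e'] -> ['e', 'c', 'b']
'c': index 1 in ['e', 'c', 'b'] -> ['c', 'e', 'b']
'c': index 0 in ['c', 'e', 'b'] -> ['c', 'e', 'b']
'b': index 2 in ['c', 'e', 'b'] -> ['b', 'c', 'e']
'c': index 1 in ['b', 'c', 'e'] -> ['c', 'b', 'e']
'c': index 0 in ['c', 'b', 'e'] -> ['c', 'b', 'e']
'b': index 1 in ['c', 'b', 'e'] -> ['b', 'c', 'e']
'e': index 2 in ['b', 'c', 'e'] -> ['e', 'b', 'c']
'e': index 0 in ['e', 'b', 'c'] -> ['e', 'b', 'c']


Output: [1, 2, 1, 0, 2, 1, 0, 1, 2, 0]


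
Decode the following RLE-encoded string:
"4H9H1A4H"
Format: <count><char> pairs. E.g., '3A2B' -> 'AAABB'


Expanding each <count><char> pair:
  4H -> 'HHHH'
  9H -> 'HHHHHHHHH'
  1A -> 'A'
  4H -> 'HHHH'

Decoded = HHHHHHHHHHHHHAHHHH


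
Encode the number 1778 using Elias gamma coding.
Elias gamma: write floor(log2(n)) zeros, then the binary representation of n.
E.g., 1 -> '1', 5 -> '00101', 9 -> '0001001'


num_bits = floor(log2(1778)) + 1 = 11
leading_zeros = num_bits - 1 = 10
binary(1778) = 11011110010

Elias gamma(1778) = '0000000000' + '11011110010' = 000000000011011110010 (21 bits)


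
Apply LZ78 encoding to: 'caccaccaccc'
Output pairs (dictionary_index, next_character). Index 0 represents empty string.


LZ78 encoding steps:
Dictionary: {0: ''}
Step 1: w='' (idx 0), next='c' -> output (0, 'c'), add 'c' as idx 1
Step 2: w='' (idx 0), next='a' -> output (0, 'a'), add 'a' as idx 2
Step 3: w='c' (idx 1), next='c' -> output (1, 'c'), add 'cc' as idx 3
Step 4: w='a' (idx 2), next='c' -> output (2, 'c'), add 'ac' as idx 4
Step 5: w='c' (idx 1), next='a' -> output (1, 'a'), add 'ca' as idx 5
Step 6: w='cc' (idx 3), next='c' -> output (3, 'c'), add 'ccc' as idx 6


Encoded: [(0, 'c'), (0, 'a'), (1, 'c'), (2, 'c'), (1, 'a'), (3, 'c')]


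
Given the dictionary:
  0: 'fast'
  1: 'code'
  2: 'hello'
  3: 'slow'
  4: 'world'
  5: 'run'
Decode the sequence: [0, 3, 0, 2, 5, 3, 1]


Look up each index in the dictionary:
  0 -> 'fast'
  3 -> 'slow'
  0 -> 'fast'
  2 -> 'hello'
  5 -> 'run'
  3 -> 'slow'
  1 -> 'code'

Decoded: "fast slow fast hello run slow code"


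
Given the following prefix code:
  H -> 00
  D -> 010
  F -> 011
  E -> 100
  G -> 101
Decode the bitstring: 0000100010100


Decoding step by step:
Bits 00 -> H
Bits 00 -> H
Bits 100 -> E
Bits 010 -> D
Bits 100 -> E


Decoded message: HHEDE


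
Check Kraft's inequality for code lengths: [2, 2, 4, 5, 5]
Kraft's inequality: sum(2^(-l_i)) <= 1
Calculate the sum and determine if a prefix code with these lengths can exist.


Sum = 2^(-2) + 2^(-2) + 2^(-4) + 2^(-5) + 2^(-5)
    = 0.25 + 0.25 + 0.0625 + 0.03125 + 0.03125
    = 20/32 = 0.625
Since 0.625 <= 1, Kraft's inequality IS satisfied.
A prefix code with these lengths CAN exist.

Kraft sum = 0.625. Satisfied.


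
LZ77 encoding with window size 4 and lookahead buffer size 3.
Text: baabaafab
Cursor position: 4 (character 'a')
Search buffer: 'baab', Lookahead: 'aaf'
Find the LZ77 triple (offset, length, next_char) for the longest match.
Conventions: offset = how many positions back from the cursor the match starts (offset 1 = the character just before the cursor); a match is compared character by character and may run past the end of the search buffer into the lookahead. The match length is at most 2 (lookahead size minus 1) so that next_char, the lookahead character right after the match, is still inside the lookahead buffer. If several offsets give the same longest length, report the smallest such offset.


Try each offset into the search buffer:
  offset=1 (pos 3, char 'b'): match length 0
  offset=2 (pos 2, char 'a'): match length 1
  offset=3 (pos 1, char 'a'): match length 2
  offset=4 (pos 0, char 'b'): match length 0
Longest match has length 2 at offset 3.
next_char = character at position 4 + 2 = 6 -> 'f'

Best match: offset=3, length=2 (matching 'aa' starting at position 1)
LZ77 triple: (3, 2, 'f')


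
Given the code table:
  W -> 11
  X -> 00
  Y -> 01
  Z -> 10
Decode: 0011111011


Decoding:
00 -> X
11 -> W
11 -> W
10 -> Z
11 -> W


Result: XWWZW


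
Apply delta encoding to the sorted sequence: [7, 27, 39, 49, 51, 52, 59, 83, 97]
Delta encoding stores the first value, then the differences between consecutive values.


First value: 7
Deltas:
  27 - 7 = 20
  39 - 27 = 12
  49 - 39 = 10
  51 - 49 = 2
  52 - 51 = 1
  59 - 52 = 7
  83 - 59 = 24
  97 - 83 = 14


Delta encoded: [7, 20, 12, 10, 2, 1, 7, 24, 14]


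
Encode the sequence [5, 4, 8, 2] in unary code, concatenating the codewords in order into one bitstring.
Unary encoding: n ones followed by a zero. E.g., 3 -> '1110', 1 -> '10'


Encode each number as n ones followed by a terminating 0:
  5 -> 111110 (6 bits)
  4 -> 11110 (5 bits)
  8 -> 111111110 (9 bits)
  2 -> 110 (3 bits)
Total length = 6 + 5 + 9 + 3 = 23 bits.

Unary([5, 4, 8, 2]) = 11111011110111111110110 (23 bits)


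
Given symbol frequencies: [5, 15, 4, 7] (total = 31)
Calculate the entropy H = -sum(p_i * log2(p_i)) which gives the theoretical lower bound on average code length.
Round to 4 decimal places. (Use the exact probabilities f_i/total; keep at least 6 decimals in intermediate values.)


Per-symbol terms -p_i * log2(p_i) with p_i = f_i/31:
  p = 5/31 = 0.161290: log2(p) = -2.632268, -p*log2(p) = 0.424559
  p = 15/31 = 0.483871: log2(p) = -1.047306, -p*log2(p) = 0.506761
  p = 4/31 = 0.129032: log2(p) = -2.954196, -p*log2(p) = 0.381187
  p = 7/31 = 0.225806: log2(p) = -2.146841, -p*log2(p) = 0.484771
H = 0.424559 + 0.506761 + 0.381187 + 0.484771 = 1.797278

H = 1.7973 bits/symbol


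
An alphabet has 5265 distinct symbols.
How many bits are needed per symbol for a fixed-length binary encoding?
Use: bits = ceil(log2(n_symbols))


log2(5265) = 12.3622
Bracket: 2^12 = 4096 < 5265 <= 2^13 = 8192
So ceil(log2(5265)) = 13

bits = ceil(log2(5265)) = ceil(12.3622) = 13 bits


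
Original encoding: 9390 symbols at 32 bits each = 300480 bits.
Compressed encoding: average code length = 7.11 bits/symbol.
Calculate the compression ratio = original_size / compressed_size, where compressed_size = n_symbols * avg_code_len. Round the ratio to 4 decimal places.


original_size = n_symbols * orig_bits = 9390 * 32 = 300480 bits
compressed_size = n_symbols * avg_code_len = 9390 * 7.11 = 66762.9 bits
ratio = original_size / compressed_size = 300480 / 66762.9 = 4.5007

Compression ratio = 4.5007


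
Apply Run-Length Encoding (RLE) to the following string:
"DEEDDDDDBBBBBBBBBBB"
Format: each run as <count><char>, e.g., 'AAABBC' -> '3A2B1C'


Scanning runs left to right:
  i=0: run of 'D' x 1 -> '1D'
  i=1: run of 'E' x 2 -> '2E'
  i=3: run of 'D' x 5 -> '5D'
  i=8: run of 'B' x 11 -> '11B'

RLE = 1D2E5D11B


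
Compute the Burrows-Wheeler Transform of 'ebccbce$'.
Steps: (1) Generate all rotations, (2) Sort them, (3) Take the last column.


Rotations (sorted):
  0: $ebccbce -> last char: e
  1: bccbce$e -> last char: e
  2: bce$ebcc -> last char: c
  3: cbce$ebc -> last char: c
  4: ccbce$eb -> last char: b
  5: ce$ebccb -> last char: b
  6: e$ebccbc -> last char: c
  7: ebccbce$ -> last char: $


BWT = eeccbbc$


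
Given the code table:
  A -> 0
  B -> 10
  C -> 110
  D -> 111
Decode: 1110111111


Decoding:
111 -> D
0 -> A
111 -> D
111 -> D


Result: DADD


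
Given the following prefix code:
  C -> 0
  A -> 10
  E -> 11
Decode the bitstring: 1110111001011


Decoding step by step:
Bits 11 -> E
Bits 10 -> A
Bits 11 -> E
Bits 10 -> A
Bits 0 -> C
Bits 10 -> A
Bits 11 -> E


Decoded message: EAEACAE


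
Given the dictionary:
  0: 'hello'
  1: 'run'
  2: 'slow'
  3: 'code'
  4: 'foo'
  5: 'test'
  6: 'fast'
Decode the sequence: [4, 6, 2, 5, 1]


Look up each index in the dictionary:
  4 -> 'foo'
  6 -> 'fast'
  2 -> 'slow'
  5 -> 'test'
  1 -> 'run'

Decoded: "foo fast slow test run"


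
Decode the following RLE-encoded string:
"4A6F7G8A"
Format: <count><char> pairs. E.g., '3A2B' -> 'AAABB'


Expanding each <count><char> pair:
  4A -> 'AAAA'
  6F -> 'FFFFFF'
  7G -> 'GGGGGGG'
  8A -> 'AAAAAAAA'

Decoded = AAAAFFFFFFGGGGGGGAAAAAAAA


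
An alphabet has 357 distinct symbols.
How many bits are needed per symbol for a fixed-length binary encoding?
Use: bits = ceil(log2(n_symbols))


log2(357) = 8.4798
Bracket: 2^8 = 256 < 357 <= 2^9 = 512
So ceil(log2(357)) = 9

bits = ceil(log2(357)) = ceil(8.4798) = 9 bits


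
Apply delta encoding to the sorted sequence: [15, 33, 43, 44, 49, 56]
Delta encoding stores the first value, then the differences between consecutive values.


First value: 15
Deltas:
  33 - 15 = 18
  43 - 33 = 10
  44 - 43 = 1
  49 - 44 = 5
  56 - 49 = 7


Delta encoded: [15, 18, 10, 1, 5, 7]


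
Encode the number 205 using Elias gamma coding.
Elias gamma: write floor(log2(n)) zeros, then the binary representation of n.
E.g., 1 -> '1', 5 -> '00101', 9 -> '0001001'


num_bits = floor(log2(205)) + 1 = 8
leading_zeros = num_bits - 1 = 7
binary(205) = 11001101

Elias gamma(205) = '0000000' + '11001101' = 000000011001101 (15 bits)


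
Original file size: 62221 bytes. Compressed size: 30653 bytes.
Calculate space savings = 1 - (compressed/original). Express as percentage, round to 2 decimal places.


ratio = compressed/original = 30653/62221 = 0.492647
savings = 1 - ratio = 1 - 0.492647 = 0.507353
as a percentage: 0.507353 * 100 = 50.74%

Space savings = 1 - 30653/62221 = 50.74%


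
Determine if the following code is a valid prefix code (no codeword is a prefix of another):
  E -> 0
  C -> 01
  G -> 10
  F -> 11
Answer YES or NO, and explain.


Checking each pair (does one codeword prefix another?):
  E='0' vs C='01': prefix -- VIOLATION

NO -- this is NOT a valid prefix code. E (0) is a prefix of C (01).


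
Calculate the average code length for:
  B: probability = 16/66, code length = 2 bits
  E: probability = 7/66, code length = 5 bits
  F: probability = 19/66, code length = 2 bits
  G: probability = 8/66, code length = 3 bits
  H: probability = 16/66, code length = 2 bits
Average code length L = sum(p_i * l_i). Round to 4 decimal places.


Weighted contributions p_i * l_i:
  B: (16/66) * 2 = 32/66
  E: (7/66) * 5 = 35/66
  F: (19/66) * 2 = 38/66
  G: (8/66) * 3 = 24/66
  H: (16/66) * 2 = 32/66
Sum = (32 + 35 + 38 + 24 + 32)/66 = 161/66

L = 161/66 = 2.4394 bits/symbol


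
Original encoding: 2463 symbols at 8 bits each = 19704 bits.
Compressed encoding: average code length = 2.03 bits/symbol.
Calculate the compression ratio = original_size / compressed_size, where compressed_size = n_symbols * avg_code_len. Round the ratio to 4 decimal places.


original_size = n_symbols * orig_bits = 2463 * 8 = 19704 bits
compressed_size = n_symbols * avg_code_len = 2463 * 2.03 = 4999.89 bits
ratio = original_size / compressed_size = 19704 / 4999.89 = 3.9409

Compression ratio = 3.9409


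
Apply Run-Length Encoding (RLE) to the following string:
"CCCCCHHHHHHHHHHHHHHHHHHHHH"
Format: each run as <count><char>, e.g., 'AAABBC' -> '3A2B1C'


Scanning runs left to right:
  i=0: run of 'C' x 5 -> '5C'
  i=5: run of 'H' x 21 -> '21H'

RLE = 5C21H


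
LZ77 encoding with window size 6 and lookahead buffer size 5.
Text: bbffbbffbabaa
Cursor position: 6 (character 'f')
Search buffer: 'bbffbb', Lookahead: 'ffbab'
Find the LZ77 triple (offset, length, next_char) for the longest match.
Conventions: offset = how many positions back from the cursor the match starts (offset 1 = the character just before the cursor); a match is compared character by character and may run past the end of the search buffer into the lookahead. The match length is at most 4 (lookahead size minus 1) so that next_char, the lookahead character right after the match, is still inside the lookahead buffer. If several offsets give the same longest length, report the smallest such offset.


Try each offset into the search buffer:
  offset=1 (pos 5, char 'b'): match length 0
  offset=2 (pos 4, char 'b'): match length 0
  offset=3 (pos 3, char 'f'): match length 1
  offset=4 (pos 2, char 'f'): match length 3
  offset=5 (pos 1, char 'b'): match length 0
  offset=6 (pos 0, char 'b'): match length 0
Longest match has length 3 at offset 4.
next_char = character at position 6 + 3 = 9 -> 'a'

Best match: offset=4, length=3 (matching 'ffb' starting at position 2)
LZ77 triple: (4, 3, 'a')


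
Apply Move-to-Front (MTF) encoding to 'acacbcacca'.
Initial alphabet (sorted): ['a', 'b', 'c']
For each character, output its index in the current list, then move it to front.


MTF encoding:
'a': index 0 in ['a', 'b', 'c'] -> ['a', 'b', 'c']
'c': index 2 in ['a', 'b', 'c'] -> ['c', 'a', 'b']
'a': index 1 in ['c', 'a', 'b'] -> ['a', 'c', 'b']
'c': index 1 in ['a', 'c', 'b'] -> ['c', 'a', 'b']
'b': index 2 in ['c', 'a', 'b'] -> ['b', 'c', 'a']
'c': index 1 in ['b', 'c', 'a'] -> ['c', 'b', 'a']
'a': index 2 in ['c', 'b', 'a'] -> ['a', 'c', 'b']
'c': index 1 in ['a', 'c', 'b'] -> ['c', 'a', 'b']
'c': index 0 in ['c', 'a', 'b'] -> ['c', 'a', 'b']
'a': index 1 in ['c', 'a', 'b'] -> ['a', 'c', 'b']


Output: [0, 2, 1, 1, 2, 1, 2, 1, 0, 1]


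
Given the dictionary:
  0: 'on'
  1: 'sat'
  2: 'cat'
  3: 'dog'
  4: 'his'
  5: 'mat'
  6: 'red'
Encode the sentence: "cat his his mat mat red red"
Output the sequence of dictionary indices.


Look up each word in the dictionary:
  'cat' -> 2
  'his' -> 4
  'his' -> 4
  'mat' -> 5
  'mat' -> 5
  'red' -> 6
  'red' -> 6

Encoded: [2, 4, 4, 5, 5, 6, 6]


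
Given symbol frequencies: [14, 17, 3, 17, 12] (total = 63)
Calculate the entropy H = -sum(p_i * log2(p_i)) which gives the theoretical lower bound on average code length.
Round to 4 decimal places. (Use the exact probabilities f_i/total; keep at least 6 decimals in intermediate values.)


Per-symbol terms -p_i * log2(p_i) with p_i = f_i/63:
  p = 14/63 = 0.222222: log2(p) = -2.169925, -p*log2(p) = 0.482206
  p = 17/63 = 0.269841: log2(p) = -1.889817, -p*log2(p) = 0.509951
  p = 3/63 = 0.047619: log2(p) = -4.392317, -p*log2(p) = 0.209158
  p = 17/63 = 0.269841: log2(p) = -1.889817, -p*log2(p) = 0.509951
  p = 12/63 = 0.190476: log2(p) = -2.392317, -p*log2(p) = 0.455680
H = 0.482206 + 0.509951 + 0.209158 + 0.509951 + 0.455680 = 2.166946

H = 2.1669 bits/symbol


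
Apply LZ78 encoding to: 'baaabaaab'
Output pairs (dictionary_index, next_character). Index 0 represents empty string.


LZ78 encoding steps:
Dictionary: {0: ''}
Step 1: w='' (idx 0), next='b' -> output (0, 'b'), add 'b' as idx 1
Step 2: w='' (idx 0), next='a' -> output (0, 'a'), add 'a' as idx 2
Step 3: w='a' (idx 2), next='a' -> output (2, 'a'), add 'aa' as idx 3
Step 4: w='b' (idx 1), next='a' -> output (1, 'a'), add 'ba' as idx 4
Step 5: w='aa' (idx 3), next='b' -> output (3, 'b'), add 'aab' as idx 5


Encoded: [(0, 'b'), (0, 'a'), (2, 'a'), (1, 'a'), (3, 'b')]


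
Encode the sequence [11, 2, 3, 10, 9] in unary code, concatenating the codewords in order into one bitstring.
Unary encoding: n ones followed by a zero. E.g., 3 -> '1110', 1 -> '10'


Encode each number as n ones followed by a terminating 0:
  11 -> 111111111110 (12 bits)
  2 -> 110 (3 bits)
  3 -> 1110 (4 bits)
  10 -> 11111111110 (11 bits)
  9 -> 1111111110 (10 bits)
Total length = 12 + 3 + 4 + 11 + 10 = 40 bits.

Unary([11, 2, 3, 10, 9]) = 1111111111101101110111111111101111111110 (40 bits)


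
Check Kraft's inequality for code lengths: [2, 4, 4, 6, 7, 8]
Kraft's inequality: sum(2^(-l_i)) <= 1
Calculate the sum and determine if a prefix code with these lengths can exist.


Sum = 2^(-2) + 2^(-4) + 2^(-4) + 2^(-6) + 2^(-7) + 2^(-8)
    = 0.25 + 0.0625 + 0.0625 + 0.015625 + 0.0078125 + 0.00390625
    = 103/256 = 0.40234375
Since 0.40234375 <= 1, Kraft's inequality IS satisfied.
A prefix code with these lengths CAN exist.

Kraft sum = 0.40234375. Satisfied.


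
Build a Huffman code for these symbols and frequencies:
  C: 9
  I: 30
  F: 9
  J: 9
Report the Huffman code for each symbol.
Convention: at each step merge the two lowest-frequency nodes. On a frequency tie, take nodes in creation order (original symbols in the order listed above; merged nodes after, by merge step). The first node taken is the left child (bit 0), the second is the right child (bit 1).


Huffman tree construction:
Step 1: Merge C(9) + F(9) = 18
Step 2: Merge J(9) + (C+F)(18) = 27
Step 3: Merge (J+(C+F))(27) + I(30) = 57
Read each symbol's code off the tree from the root (left child = 0, right child = 1).

Codes:
  C: 010 (length 3)
  I: 1 (length 1)
  F: 011 (length 3)
  J: 00 (length 2)
Average code length: 102/57 = 1.7895 bits/symbol


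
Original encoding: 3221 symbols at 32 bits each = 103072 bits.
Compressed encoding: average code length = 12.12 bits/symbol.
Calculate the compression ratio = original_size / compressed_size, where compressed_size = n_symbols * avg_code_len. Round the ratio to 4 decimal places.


original_size = n_symbols * orig_bits = 3221 * 32 = 103072 bits
compressed_size = n_symbols * avg_code_len = 3221 * 12.12 = 39038.52 bits
ratio = original_size / compressed_size = 103072 / 39038.52 = 2.6403

Compression ratio = 2.6403


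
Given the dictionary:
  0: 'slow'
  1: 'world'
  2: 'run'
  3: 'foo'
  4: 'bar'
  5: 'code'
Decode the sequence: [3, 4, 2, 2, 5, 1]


Look up each index in the dictionary:
  3 -> 'foo'
  4 -> 'bar'
  2 -> 'run'
  2 -> 'run'
  5 -> 'code'
  1 -> 'world'

Decoded: "foo bar run run code world"


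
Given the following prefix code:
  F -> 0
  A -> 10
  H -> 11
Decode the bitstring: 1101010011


Decoding step by step:
Bits 11 -> H
Bits 0 -> F
Bits 10 -> A
Bits 10 -> A
Bits 0 -> F
Bits 11 -> H


Decoded message: HFAAFH


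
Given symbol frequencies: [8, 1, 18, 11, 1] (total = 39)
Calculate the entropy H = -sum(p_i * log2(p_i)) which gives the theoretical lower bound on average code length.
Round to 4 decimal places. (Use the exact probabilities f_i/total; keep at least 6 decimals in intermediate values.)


Per-symbol terms -p_i * log2(p_i) with p_i = f_i/39:
  p = 8/39 = 0.205128: log2(p) = -2.285402, -p*log2(p) = 0.468800
  p = 1/39 = 0.025641: log2(p) = -5.285402, -p*log2(p) = 0.135523
  p = 18/39 = 0.461538: log2(p) = -1.115477, -p*log2(p) = 0.514836
  p = 11/39 = 0.282051: log2(p) = -1.825971, -p*log2(p) = 0.515017
  p = 1/39 = 0.025641: log2(p) = -5.285402, -p*log2(p) = 0.135523
H = 0.468800 + 0.135523 + 0.514836 + 0.515017 + 0.135523 = 1.769699

H = 1.7697 bits/symbol


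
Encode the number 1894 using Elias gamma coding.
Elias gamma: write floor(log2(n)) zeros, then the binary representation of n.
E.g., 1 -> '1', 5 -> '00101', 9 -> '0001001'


num_bits = floor(log2(1894)) + 1 = 11
leading_zeros = num_bits - 1 = 10
binary(1894) = 11101100110

Elias gamma(1894) = '0000000000' + '11101100110' = 000000000011101100110 (21 bits)


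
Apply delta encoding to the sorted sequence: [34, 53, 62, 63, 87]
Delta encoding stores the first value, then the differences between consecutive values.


First value: 34
Deltas:
  53 - 34 = 19
  62 - 53 = 9
  63 - 62 = 1
  87 - 63 = 24


Delta encoded: [34, 19, 9, 1, 24]


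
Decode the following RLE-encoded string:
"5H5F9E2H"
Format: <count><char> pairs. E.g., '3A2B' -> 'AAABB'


Expanding each <count><char> pair:
  5H -> 'HHHHH'
  5F -> 'FFFFF'
  9E -> 'EEEEEEEEE'
  2H -> 'HH'

Decoded = HHHHHFFFFFEEEEEEEEEHH


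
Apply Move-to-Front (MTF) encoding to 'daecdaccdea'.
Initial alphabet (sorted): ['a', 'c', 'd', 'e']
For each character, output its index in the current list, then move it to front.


MTF encoding:
'd': index 2 in ['a', 'c', 'd', 'e'] -> ['d', 'a', 'c', 'e']
'a': index 1 in ['d', 'a', 'c', 'e'] -> ['a', 'd', 'c', 'e']
'e': index 3 in ['a', 'd', 'c', 'e'] -> ['e', 'a', 'd', 'c']
'c': index 3 in ['e', 'a', 'd', 'c'] -> ['c', 'e', 'a', 'd']
'd': index 3 in ['c', 'e', 'a', 'd'] -> ['d', 'c', 'e', 'a']
'a': index 3 in ['d', 'c', 'e', 'a'] -> ['a', 'd', 'c', 'e']
'c': index 2 in ['a', 'd', 'c', 'e'] -> ['c', 'a', 'd', 'e']
'c': index 0 in ['c', 'a', 'd', 'e'] -> ['c', 'a', 'd', 'e']
'd': index 2 in ['c', 'a', 'd', 'e'] -> ['d', 'c', 'a', 'e']
'e': index 3 in ['d', 'c', 'a', 'e'] -> ['e', 'd', 'c', 'a']
'a': index 3 in ['e', 'd', 'c', 'a'] -> ['a', 'e', 'd', 'c']


Output: [2, 1, 3, 3, 3, 3, 2, 0, 2, 3, 3]
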